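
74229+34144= 108373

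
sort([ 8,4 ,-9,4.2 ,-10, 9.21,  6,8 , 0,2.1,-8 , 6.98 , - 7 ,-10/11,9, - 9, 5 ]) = [ - 10, - 9 , - 9, - 8,-7, - 10/11,0, 2.1, 4,  4.2,5, 6,6.98, 8,  8,  9 , 9.21]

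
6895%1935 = 1090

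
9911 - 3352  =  6559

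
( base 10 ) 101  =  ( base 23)49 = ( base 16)65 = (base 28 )3h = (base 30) 3b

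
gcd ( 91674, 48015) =99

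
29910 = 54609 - 24699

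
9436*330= 3113880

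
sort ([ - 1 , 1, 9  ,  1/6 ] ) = [ - 1,1/6,1 , 9]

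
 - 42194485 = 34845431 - 77039916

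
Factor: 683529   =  3^1*7^1*11^2 * 269^1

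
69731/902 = 69731/902= 77.31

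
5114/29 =176 + 10/29 = 176.34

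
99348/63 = 1576  +  20/21 = 1576.95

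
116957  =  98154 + 18803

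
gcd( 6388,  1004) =4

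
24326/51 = 24326/51 = 476.98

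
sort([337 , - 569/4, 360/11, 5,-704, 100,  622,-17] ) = [- 704, -569/4, - 17,5,  360/11,100 , 337,622]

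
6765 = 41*165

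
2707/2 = 2707/2 = 1353.50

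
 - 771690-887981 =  - 1659671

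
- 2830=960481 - 963311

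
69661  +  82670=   152331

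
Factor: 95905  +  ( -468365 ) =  - 372460= -2^2*5^1 * 11^1*1693^1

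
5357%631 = 309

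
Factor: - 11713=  - 13^1 * 17^1 * 53^1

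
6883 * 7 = 48181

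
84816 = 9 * 9424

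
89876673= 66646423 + 23230250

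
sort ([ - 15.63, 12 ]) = [ - 15.63,12 ]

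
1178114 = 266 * 4429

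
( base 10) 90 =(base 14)66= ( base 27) 39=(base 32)2q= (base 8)132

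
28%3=1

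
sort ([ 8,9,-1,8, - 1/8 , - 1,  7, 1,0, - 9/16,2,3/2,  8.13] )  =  [-1,-1, - 9/16 ,-1/8, 0, 1,3/2,  2,7,8,8,8.13,9 ] 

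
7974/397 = 7974/397 = 20.09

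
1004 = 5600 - 4596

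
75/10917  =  25/3639 = 0.01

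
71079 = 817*87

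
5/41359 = 5/41359=0.00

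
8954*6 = 53724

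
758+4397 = 5155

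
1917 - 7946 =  - 6029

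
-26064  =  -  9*2896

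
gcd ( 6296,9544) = 8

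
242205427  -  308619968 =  - 66414541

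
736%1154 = 736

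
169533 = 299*567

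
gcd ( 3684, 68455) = 1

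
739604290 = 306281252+433323038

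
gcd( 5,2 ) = 1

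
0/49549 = 0 = 0.00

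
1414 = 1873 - 459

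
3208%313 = 78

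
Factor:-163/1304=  - 1/8=- 2^(-3 ) 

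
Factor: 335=5^1*67^1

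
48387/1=48387 = 48387.00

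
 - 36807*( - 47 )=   1729929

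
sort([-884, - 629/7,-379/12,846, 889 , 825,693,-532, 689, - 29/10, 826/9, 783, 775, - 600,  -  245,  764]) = [-884, - 600, -532, - 245, - 629/7,-379/12,-29/10,826/9, 689  ,  693,764,775,783,825, 846,889 ]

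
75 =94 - 19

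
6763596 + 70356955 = 77120551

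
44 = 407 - 363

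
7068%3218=632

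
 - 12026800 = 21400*(- 562 )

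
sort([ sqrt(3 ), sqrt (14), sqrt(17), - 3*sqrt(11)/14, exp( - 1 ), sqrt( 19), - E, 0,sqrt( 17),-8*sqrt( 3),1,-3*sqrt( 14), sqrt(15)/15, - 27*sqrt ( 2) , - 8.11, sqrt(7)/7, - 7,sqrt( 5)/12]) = [ - 27*sqrt(2), - 8*sqrt ( 3 ), - 3*sqrt(14 ), - 8.11, - 7,-E, - 3*sqrt (11)/14, 0, sqrt( 5)/12, sqrt( 15)/15, exp( - 1), sqrt( 7 ) /7,1, sqrt(3), sqrt ( 14),  sqrt(17) , sqrt(17),sqrt( 19)]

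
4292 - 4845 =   -  553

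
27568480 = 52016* 530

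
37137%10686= 5079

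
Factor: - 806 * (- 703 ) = 2^1 * 13^1*19^1*31^1*37^1 = 566618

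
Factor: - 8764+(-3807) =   -  12571 = - 13^1*967^1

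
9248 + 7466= 16714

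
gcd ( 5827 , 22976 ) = 1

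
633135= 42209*15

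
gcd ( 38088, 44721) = 9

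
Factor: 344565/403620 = 741/868 = 2^ ( - 2 )*3^1*7^(  -  1 )  *13^1*19^1*31^( - 1 )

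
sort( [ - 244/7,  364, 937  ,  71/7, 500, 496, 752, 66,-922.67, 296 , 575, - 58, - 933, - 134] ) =[-933, - 922.67, - 134, - 58, - 244/7, 71/7, 66, 296, 364, 496,  500, 575, 752, 937]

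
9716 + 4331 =14047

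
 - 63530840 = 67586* ( - 940)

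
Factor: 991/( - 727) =  -  727^( - 1)*991^1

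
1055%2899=1055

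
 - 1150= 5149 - 6299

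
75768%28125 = 19518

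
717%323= 71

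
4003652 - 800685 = 3202967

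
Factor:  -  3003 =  - 3^1 * 7^1*11^1*13^1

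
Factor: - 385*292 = -112420 = -2^2*5^1*7^1*11^1*73^1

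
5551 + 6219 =11770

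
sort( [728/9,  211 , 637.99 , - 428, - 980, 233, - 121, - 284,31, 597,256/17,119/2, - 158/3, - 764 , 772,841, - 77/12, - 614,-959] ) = [ - 980, - 959 , - 764, - 614, - 428, - 284,-121, - 158/3, - 77/12,256/17, 31, 119/2,728/9,211,233, 597,637.99 , 772, 841] 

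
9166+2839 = 12005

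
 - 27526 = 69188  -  96714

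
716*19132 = 13698512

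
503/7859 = 503/7859 = 0.06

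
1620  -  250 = 1370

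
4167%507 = 111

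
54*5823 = 314442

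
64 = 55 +9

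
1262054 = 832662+429392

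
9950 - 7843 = 2107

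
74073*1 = 74073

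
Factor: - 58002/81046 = - 4143/5789 = - 3^1*7^(-1) *827^( - 1) * 1381^1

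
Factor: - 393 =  - 3^1*131^1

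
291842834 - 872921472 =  - 581078638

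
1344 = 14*96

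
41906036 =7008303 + 34897733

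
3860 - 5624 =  - 1764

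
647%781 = 647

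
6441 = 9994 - 3553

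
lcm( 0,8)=0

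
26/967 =26/967 = 0.03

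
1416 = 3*472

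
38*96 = 3648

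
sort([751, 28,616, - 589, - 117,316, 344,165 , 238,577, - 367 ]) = [ - 589, - 367, - 117,28,165, 238,316,344,577,  616, 751]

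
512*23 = 11776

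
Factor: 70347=3^1*131^1*179^1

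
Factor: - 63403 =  - 19^1*47^1*71^1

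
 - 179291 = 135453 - 314744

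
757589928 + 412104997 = 1169694925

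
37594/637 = 37594/637= 59.02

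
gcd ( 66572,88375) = 1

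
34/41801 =34/41801 = 0.00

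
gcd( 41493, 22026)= 3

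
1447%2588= 1447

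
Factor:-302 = -2^1*151^1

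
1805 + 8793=10598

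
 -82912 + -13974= - 96886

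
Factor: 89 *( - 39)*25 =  - 86775  =  - 3^1*5^2*13^1*89^1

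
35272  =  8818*4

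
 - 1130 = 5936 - 7066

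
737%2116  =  737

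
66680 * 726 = 48409680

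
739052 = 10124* 73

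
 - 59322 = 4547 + -63869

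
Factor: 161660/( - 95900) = -59/35 = - 5^(-1 )* 7^ ( - 1 )*59^1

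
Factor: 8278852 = 2^2*2069713^1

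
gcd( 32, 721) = 1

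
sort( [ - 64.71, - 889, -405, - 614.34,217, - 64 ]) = [-889, - 614.34, - 405, - 64.71, - 64,217]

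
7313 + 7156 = 14469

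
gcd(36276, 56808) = 12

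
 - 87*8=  -696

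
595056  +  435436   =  1030492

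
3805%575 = 355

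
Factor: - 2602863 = -3^2*137^1*2111^1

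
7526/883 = 8 + 462/883 =8.52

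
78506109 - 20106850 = 58399259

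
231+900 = 1131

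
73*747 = 54531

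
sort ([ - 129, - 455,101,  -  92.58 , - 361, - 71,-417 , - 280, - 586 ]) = [ - 586, - 455, - 417,-361,- 280, - 129,  -  92.58, - 71 , 101]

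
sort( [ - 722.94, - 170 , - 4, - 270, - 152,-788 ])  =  [  -  788, -722.94, - 270 , - 170, - 152, - 4 ] 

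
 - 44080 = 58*( - 760)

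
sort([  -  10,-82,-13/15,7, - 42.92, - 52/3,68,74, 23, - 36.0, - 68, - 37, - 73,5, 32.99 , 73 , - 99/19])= [ - 82, - 73, - 68, - 42.92, - 37,- 36.0, - 52/3,- 10, - 99/19, - 13/15 , 5,  7, 23 , 32.99 , 68, 73, 74 ] 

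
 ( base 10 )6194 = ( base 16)1832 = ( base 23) bg7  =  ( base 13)2A86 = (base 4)1200302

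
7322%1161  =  356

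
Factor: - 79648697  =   - 4831^1 *16487^1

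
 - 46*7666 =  - 352636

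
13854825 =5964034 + 7890791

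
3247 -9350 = - 6103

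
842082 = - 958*( - 879) 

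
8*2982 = 23856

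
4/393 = 4/393  =  0.01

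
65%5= 0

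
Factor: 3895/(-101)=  - 5^1*19^1 * 41^1*101^(  -  1)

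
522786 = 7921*66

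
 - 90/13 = -90/13 = - 6.92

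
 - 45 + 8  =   - 37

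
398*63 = 25074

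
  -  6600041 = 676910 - 7276951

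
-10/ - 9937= 10/9937 =0.00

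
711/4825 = 711/4825 = 0.15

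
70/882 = 5/63= 0.08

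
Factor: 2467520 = 2^6*5^1*11^1*701^1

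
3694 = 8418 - 4724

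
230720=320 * 721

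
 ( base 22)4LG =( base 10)2414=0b100101101110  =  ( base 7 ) 10016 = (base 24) 44e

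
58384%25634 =7116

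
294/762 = 49/127 = 0.39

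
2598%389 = 264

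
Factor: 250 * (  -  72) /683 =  - 2^4*3^2*5^3*683^( - 1 ) = - 18000/683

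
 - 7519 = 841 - 8360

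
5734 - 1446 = 4288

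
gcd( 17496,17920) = 8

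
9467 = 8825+642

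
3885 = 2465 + 1420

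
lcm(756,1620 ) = 11340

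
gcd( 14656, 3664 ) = 3664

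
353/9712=353/9712 = 0.04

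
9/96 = 3/32 = 0.09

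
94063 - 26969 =67094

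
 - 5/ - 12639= 5/12639 = 0.00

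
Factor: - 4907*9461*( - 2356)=109377599212 =2^2*7^1 * 19^1*31^1*701^1 * 9461^1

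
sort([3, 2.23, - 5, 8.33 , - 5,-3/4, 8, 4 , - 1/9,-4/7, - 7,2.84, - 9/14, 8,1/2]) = [  -  7, - 5 , - 5, - 3/4, - 9/14, - 4/7,-1/9, 1/2, 2.23,  2.84, 3, 4,8, 8,8.33 ] 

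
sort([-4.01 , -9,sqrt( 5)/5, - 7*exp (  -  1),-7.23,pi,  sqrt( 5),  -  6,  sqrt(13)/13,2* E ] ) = [ - 9, -7.23,-6, - 4.01,  -  7 * exp ( - 1 ), sqrt(13 )/13,sqrt( 5)/5, sqrt ( 5), pi,  2 * E ]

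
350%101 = 47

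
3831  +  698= 4529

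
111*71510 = 7937610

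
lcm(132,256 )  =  8448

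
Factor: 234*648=151632 = 2^4 *3^6*13^1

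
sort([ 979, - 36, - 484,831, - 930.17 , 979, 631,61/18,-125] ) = [ - 930.17 ,-484, - 125 , - 36, 61/18,631,831,979 , 979] 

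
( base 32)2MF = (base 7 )11032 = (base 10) 2767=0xacf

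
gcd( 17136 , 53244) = 612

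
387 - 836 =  - 449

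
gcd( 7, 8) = 1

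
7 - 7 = 0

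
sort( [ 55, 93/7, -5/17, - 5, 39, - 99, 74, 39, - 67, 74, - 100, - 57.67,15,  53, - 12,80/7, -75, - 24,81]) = [ - 100, - 99 ,-75,-67, - 57.67, - 24,-12, - 5, - 5/17,80/7, 93/7,15,39,39,53 , 55, 74,74,81]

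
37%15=7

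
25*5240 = 131000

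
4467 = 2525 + 1942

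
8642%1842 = 1274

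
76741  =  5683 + 71058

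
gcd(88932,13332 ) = 12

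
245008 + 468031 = 713039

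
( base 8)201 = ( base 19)6f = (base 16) 81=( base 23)5E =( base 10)129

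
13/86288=13/86288 = 0.00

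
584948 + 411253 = 996201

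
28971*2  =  57942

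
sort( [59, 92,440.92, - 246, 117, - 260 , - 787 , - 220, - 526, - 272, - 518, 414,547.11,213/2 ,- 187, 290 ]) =[ - 787, - 526 , - 518, - 272, - 260, - 246, - 220, - 187 , 59 , 92, 213/2,117, 290,414, 440.92,547.11]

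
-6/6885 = -2/2295 = - 0.00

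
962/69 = 13+65/69 = 13.94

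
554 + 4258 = 4812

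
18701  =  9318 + 9383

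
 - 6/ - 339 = 2/113 = 0.02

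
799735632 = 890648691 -90913059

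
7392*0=0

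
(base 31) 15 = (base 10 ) 36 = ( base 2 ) 100100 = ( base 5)121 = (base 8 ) 44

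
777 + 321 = 1098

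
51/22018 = 51/22018 = 0.00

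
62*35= 2170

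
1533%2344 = 1533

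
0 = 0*308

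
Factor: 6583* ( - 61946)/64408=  - 203895259/32204 =- 2^ ( - 2 )*29^1*47^1*83^( - 1)*97^( - 1)*227^1*659^1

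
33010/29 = 33010/29 = 1138.28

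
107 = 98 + 9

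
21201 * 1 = 21201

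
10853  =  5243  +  5610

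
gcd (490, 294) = 98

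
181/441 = 181/441 = 0.41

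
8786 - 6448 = 2338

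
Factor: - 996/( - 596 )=249/149 = 3^1 * 83^1 * 149^(-1 ) 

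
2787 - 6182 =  - 3395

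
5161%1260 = 121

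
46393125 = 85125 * 545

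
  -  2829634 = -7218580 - -4388946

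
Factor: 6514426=2^1* 59^1 * 55207^1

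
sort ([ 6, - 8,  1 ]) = [-8, 1 , 6 ] 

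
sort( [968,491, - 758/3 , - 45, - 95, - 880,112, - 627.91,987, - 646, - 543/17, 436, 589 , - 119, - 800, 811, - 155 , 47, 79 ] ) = [- 880, - 800, - 646,-627.91, - 758/3, - 155, - 119, - 95, - 45 , - 543/17,47,79,112,436,491 , 589, 811,968, 987 ]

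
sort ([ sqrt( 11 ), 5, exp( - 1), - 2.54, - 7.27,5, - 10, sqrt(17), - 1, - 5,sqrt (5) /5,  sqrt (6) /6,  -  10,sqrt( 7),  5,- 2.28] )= [ - 10, - 10, - 7.27, - 5,-2.54 , - 2.28,  -  1,  exp( - 1 ),sqrt(6)/6,  sqrt(5 ) /5, sqrt(7 ), sqrt( 11 ),sqrt( 17 ), 5,5, 5]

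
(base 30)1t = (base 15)3e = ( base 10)59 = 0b111011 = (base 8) 73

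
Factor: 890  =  2^1*5^1*89^1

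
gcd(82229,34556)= 1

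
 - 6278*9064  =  -56903792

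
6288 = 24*262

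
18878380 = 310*60898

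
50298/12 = 8383/2 = 4191.50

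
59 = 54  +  5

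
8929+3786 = 12715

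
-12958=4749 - 17707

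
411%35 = 26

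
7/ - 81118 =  - 7/81118 = - 0.00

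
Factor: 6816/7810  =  48/55= 2^4*3^1*5^(-1 ) *11^(  -  1)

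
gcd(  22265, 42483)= 1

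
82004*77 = 6314308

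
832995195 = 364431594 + 468563601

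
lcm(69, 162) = 3726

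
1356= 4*339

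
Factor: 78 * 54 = 2^2*3^4*13^1=   4212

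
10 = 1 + 9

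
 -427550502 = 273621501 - 701172003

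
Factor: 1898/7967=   2^1*13^1 * 31^( - 1 )*73^1*  257^ ( -1)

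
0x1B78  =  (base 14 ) 27C4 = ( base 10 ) 7032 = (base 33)6f3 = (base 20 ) hbc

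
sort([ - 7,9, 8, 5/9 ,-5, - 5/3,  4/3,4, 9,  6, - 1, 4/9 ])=[ - 7, - 5, - 5/3, - 1, 4/9,5/9,4/3, 4, 6, 8,9,9]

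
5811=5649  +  162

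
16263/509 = 31 + 484/509 =31.95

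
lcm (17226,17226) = 17226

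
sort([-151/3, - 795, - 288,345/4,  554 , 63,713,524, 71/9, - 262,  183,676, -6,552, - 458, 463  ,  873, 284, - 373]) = [ - 795, - 458,-373, - 288, -262, - 151/3,-6,  71/9, 63,345/4,183, 284,463,524,552, 554,676,713,873]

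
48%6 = 0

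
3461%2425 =1036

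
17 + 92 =109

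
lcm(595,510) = 3570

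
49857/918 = 16619/306 = 54.31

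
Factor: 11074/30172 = 5537/15086 = 2^( - 1)  *7^2*19^( - 1) * 113^1*397^( - 1 )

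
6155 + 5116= 11271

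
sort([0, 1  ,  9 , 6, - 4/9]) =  [ - 4/9,0,1, 6, 9] 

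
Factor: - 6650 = -2^1*5^2*7^1*19^1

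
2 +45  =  47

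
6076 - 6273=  - 197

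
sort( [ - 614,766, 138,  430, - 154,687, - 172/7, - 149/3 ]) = [- 614,  -  154, - 149/3, - 172/7,138,430,687,766 ]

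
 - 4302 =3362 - 7664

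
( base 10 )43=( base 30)1D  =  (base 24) 1J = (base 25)1I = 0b101011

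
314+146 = 460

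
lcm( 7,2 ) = 14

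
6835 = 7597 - 762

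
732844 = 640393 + 92451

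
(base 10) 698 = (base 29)o2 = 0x2ba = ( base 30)n8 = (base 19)1HE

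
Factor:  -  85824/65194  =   -42912/32597= -  2^5*3^2*37^(- 1)*149^1*881^( - 1) 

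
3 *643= 1929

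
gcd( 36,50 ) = 2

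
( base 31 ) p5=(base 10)780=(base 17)2bf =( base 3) 1001220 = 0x30c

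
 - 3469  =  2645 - 6114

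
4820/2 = 2410 = 2410.00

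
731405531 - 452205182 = 279200349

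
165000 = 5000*33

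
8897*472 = 4199384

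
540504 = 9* 60056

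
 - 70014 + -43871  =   - 113885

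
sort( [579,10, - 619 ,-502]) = [  -  619, - 502, 10, 579] 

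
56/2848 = 7/356 = 0.02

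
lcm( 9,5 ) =45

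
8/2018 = 4/1009 = 0.00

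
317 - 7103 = -6786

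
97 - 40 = 57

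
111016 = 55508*2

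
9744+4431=14175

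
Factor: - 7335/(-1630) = 2^( - 1)*3^2= 9/2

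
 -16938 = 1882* ( - 9 ) 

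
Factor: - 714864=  - 2^4*3^1*53^1* 281^1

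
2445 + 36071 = 38516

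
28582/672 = 14291/336 =42.53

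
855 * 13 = 11115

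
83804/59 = 1420 + 24/59 = 1420.41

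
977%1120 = 977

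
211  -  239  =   - 28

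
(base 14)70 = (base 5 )343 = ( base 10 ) 98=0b1100010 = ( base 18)58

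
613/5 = 613/5  =  122.60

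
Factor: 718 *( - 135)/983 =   -  2^1*3^3 *5^1 * 359^1*983^(-1 ) = - 96930/983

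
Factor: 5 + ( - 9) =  - 2^2 =- 4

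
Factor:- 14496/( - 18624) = 2^(-1 )*97^ ( - 1 ) * 151^1  =  151/194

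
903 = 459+444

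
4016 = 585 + 3431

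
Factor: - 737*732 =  - 2^2*3^1*11^1*61^1*67^1 = - 539484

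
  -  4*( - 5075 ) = 20300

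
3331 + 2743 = 6074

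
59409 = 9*6601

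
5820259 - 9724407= - 3904148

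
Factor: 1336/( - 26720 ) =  - 1/20 = -2^ ( - 2)*5^(  -  1 ) 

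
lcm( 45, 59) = 2655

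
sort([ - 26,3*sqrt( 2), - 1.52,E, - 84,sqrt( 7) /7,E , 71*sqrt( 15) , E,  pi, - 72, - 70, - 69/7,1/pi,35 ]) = [-84, -72  ,-70,-26,  -  69/7, - 1.52, 1/pi,sqrt( 7) /7,  E , E,E,  pi,  3*sqrt( 2), 35,71*sqrt( 15)]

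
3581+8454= 12035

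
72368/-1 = - 72368/1= - 72368.00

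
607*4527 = 2747889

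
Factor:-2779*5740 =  - 15951460 =-  2^2*5^1*7^2*41^1*397^1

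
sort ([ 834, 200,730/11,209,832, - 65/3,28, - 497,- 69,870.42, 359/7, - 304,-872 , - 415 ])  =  [ - 872,-497, - 415,-304, -69, -65/3,28,359/7,730/11 , 200, 209, 832, 834,870.42] 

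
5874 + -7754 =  - 1880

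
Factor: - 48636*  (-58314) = 2^3 * 3^3 * 7^1*193^1*9719^1 = 2836159704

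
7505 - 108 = 7397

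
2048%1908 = 140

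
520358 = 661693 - 141335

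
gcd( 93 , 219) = 3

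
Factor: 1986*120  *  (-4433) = -1056472560 = -2^4*3^2*5^1* 11^1*13^1*31^1*331^1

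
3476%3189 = 287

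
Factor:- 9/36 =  -2^( - 2 ) = - 1/4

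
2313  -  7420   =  -5107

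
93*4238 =394134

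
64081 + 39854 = 103935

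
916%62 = 48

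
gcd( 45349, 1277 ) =1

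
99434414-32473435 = 66960979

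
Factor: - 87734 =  - 2^1*43867^1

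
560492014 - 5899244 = 554592770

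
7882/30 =262 + 11/15=262.73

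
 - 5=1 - 6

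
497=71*7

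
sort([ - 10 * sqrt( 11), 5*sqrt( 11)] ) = [ - 10*sqrt( 11), 5 * sqrt(11)]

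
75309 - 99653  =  - 24344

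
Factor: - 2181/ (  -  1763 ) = 3^1* 41^( - 1)*43^( - 1)*727^1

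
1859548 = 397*4684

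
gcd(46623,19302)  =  3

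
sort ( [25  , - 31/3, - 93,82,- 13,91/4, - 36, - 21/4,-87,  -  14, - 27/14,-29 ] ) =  [ - 93, - 87, - 36,-29, - 14, - 13, - 31/3, - 21/4, - 27/14, 91/4,25,82]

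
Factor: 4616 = 2^3 * 577^1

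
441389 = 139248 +302141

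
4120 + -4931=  - 811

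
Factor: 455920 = 2^4*5^1*41^1*  139^1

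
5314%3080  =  2234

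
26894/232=115 + 107/116 = 115.92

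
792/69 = 264/23 = 11.48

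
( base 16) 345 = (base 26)165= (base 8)1505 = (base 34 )OL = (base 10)837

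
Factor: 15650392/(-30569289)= - 2^3*3^( -1 )*37^(-1 )*275399^( - 1)*1956299^1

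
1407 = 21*67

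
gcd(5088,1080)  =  24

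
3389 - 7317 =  - 3928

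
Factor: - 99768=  -2^3*3^1*4157^1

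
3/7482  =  1/2494   =  0.00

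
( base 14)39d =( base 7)2056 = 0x2d7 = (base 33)M1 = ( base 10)727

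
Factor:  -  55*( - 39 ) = 3^1*5^1*11^1*13^1=2145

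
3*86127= 258381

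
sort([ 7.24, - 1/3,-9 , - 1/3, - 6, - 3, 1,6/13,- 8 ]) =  [ - 9, - 8, - 6,-3, - 1/3 , - 1/3, 6/13,1,7.24 ]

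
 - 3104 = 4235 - 7339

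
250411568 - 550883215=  - 300471647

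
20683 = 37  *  559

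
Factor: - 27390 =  - 2^1 * 3^1*5^1*11^1 * 83^1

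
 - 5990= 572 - 6562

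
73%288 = 73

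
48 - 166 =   -  118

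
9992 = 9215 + 777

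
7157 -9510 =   -  2353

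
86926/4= 43463/2=21731.50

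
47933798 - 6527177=41406621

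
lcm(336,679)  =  32592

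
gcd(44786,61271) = 7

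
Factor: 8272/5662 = 4136/2831   =  2^3 * 11^1*19^( - 1) *47^1 * 149^( - 1) 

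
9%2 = 1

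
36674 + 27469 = 64143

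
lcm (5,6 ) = 30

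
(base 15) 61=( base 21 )47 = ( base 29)34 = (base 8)133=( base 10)91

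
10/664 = 5/332 = 0.02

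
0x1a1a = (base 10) 6682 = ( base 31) 6TH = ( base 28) 8ei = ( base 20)GE2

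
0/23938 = 0 = 0.00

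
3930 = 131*30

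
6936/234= 1156/39 = 29.64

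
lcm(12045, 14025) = 1023825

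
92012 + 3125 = 95137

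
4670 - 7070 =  - 2400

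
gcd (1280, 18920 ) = 40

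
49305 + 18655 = 67960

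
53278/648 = 26639/324 = 82.22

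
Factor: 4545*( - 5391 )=  -  24502095 = - 3^4 * 5^1*101^1*599^1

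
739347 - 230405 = 508942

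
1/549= 1/549 = 0.00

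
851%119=18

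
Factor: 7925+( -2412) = 5513 = 37^1*149^1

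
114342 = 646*177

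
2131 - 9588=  - 7457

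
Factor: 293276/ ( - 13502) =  - 934/43 = - 2^1*43^( - 1 ) * 467^1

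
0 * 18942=0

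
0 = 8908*0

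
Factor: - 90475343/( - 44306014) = 2^(-1)* 7^1*17^1* 760297^1*22153007^( - 1) 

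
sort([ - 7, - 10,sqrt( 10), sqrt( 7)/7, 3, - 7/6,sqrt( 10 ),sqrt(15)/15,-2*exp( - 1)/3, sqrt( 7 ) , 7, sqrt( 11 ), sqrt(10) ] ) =[  -  10, - 7, - 7/6,  -  2*exp( - 1)/3, sqrt(15)/15,sqrt( 7)/7, sqrt( 7),  3, sqrt( 10 ) , sqrt( 10), sqrt(10), sqrt( 11), 7 ] 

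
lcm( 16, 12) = 48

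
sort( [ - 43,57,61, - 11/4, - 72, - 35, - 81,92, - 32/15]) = [ - 81, - 72, -43, - 35,- 11/4, - 32/15,57,61,92] 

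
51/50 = 51/50 = 1.02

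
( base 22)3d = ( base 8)117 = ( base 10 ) 79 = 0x4F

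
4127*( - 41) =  - 169207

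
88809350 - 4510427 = 84298923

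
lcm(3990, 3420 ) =23940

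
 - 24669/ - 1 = 24669/1 = 24669.00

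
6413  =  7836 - 1423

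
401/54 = 7  +  23/54=7.43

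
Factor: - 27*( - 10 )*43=2^1  *  3^3*5^1*43^1 = 11610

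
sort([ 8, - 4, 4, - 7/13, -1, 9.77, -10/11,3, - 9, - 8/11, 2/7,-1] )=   [ - 9, - 4, - 1,  -  1,  -  10/11, - 8/11 ,  -  7/13, 2/7, 3, 4, 8,9.77] 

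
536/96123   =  536/96123 = 0.01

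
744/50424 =31/2101 = 0.01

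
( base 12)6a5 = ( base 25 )1ee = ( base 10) 989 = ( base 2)1111011101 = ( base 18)30H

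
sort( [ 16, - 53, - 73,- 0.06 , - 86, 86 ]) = [-86,-73, - 53, - 0.06, 16, 86] 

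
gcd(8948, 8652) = 4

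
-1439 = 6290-7729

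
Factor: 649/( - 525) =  - 3^( - 1 )*5^(-2 )*7^( - 1 )*11^1*59^1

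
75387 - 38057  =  37330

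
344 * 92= 31648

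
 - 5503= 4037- 9540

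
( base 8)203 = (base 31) 47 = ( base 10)131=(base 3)11212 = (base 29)4f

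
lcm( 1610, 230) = 1610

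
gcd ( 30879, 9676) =1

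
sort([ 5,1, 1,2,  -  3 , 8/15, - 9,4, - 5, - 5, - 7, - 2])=[ -9, - 7,-5, - 5 ,  -  3, - 2,8/15,  1, 1,2, 4,5 ]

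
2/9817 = 2/9817 = 0.00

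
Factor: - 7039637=-11^1 * 107^1*5981^1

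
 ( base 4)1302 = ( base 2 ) 1110010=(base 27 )46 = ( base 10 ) 114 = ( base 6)310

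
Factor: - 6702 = - 2^1*3^1*1117^1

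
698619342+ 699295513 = 1397914855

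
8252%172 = 168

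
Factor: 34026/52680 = 2^(-2)*5^( - 1 )*53^1*107^1*439^(-1 ) =5671/8780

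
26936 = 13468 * 2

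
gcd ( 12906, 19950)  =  6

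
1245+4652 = 5897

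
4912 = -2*( - 2456)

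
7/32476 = 7/32476  =  0.00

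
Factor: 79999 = 79999^1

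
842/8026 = 421/4013 = 0.10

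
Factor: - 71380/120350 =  - 86/145  =  - 2^1 * 5^( - 1)*29^( -1)*43^1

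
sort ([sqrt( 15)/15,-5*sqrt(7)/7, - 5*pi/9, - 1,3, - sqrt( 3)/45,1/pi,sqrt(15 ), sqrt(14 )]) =[ - 5* sqrt( 7)/7, - 5 * pi/9, -1, - sqrt(3 ) /45,sqrt(15 )/15,1/pi, 3, sqrt( 14 ), sqrt(15) ]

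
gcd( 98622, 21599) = 1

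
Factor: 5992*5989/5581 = 2^3 * 7^1*53^1*107^1*113^1 *5581^( - 1) = 35886088/5581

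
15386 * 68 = 1046248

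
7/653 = 7/653 = 0.01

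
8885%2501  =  1382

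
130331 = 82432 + 47899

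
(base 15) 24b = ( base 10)521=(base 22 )11f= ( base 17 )1db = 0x209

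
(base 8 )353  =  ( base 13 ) 151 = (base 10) 235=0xEB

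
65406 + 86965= 152371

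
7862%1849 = 466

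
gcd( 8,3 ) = 1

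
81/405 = 1/5  =  0.20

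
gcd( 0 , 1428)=1428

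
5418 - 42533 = - 37115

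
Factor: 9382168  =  2^3*521^1 * 2251^1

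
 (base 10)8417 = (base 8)20341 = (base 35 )6uh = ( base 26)CBJ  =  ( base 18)17HB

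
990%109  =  9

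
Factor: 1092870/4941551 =2^1 * 3^2 * 5^1 * 12143^1*4941551^( - 1 ) 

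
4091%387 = 221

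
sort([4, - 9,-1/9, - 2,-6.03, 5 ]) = [-9,-6.03, - 2,  -  1/9,4 , 5 ]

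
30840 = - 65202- - 96042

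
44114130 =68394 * 645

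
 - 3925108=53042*( - 74)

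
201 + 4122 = 4323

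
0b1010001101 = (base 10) 653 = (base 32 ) kd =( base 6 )3005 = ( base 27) O5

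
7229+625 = 7854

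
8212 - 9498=-1286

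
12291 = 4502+7789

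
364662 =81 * 4502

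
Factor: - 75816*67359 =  - 2^3 * 3^7*13^1*22453^1=-  5106889944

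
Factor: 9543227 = 1451^1 * 6577^1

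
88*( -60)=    - 5280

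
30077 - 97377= -67300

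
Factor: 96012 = 2^2 * 3^3*7^1*127^1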